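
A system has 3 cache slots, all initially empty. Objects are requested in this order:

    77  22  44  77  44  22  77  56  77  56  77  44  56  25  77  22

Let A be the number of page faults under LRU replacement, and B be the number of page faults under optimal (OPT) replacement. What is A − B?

2

Under LRU: F F F . . . . F . . . F . F F F → 8 faults.
Under OPT: F F F . . . . F . . . . . F . F → 6 faults.
A − B = 8 − 6 = 2.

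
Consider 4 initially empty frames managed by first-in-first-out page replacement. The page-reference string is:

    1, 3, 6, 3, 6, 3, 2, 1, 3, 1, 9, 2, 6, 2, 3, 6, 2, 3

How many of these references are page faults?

1: fault, frames (1)
3: fault, frames (1 3)
6: fault, frames (1 3 6)
3: hit
6: hit
3: hit
2: fault, frames (1 3 6 2)
1: hit
3: hit
1: hit
9: fault, evict 1, frames (3 6 2 9)
2: hit
6: hit
2: hit
3: hit
6: hit
2: hit
3: hit
Page faults: 5.

5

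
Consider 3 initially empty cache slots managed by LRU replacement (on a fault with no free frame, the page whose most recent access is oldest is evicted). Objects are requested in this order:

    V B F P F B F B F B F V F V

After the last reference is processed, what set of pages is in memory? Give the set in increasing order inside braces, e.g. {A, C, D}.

V: miss, frames {V}
B: miss, frames {V,B}
F: miss, frames {V,B,F}
P: miss, evict V, frames {B,F,P}
F: hit
B: hit
F: hit
B: hit
F: hit
B: hit
F: hit
V: miss, evict P, frames {B,F,V}
F: hit
V: hit

{B, F, V}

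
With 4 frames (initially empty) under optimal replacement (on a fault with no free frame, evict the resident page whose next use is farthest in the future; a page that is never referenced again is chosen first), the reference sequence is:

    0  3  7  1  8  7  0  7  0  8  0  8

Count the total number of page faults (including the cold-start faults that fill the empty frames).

5

0 -> fault, frames [0]
3 -> fault, frames [0, 3]
7 -> fault, frames [0, 3, 7]
1 -> fault, frames [0, 3, 7, 1]
8 -> fault, evict 1, frames [0, 3, 7, 8]
7 -> hit
0 -> hit
7 -> hit
0 -> hit
8 -> hit
0 -> hit
8 -> hit
Page faults: 5.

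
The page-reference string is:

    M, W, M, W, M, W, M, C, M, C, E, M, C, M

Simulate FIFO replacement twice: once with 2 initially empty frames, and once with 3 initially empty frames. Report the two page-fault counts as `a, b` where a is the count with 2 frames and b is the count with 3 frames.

7, 5

2 frames: F F . . . . . F F . F . F F → 7 faults.
3 frames: F F . . . . . F . . F F . . → 5 faults.
5 < 7: adding a frame reduced faults, as is typical.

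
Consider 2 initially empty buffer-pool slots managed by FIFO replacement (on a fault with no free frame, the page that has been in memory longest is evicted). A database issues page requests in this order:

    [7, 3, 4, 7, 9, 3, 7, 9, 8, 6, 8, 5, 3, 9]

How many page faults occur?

7 -> miss, frames (7)
3 -> miss, frames (7 3)
4 -> miss, evict 7, frames (3 4)
7 -> miss, evict 3, frames (4 7)
9 -> miss, evict 4, frames (7 9)
3 -> miss, evict 7, frames (9 3)
7 -> miss, evict 9, frames (3 7)
9 -> miss, evict 3, frames (7 9)
8 -> miss, evict 7, frames (9 8)
6 -> miss, evict 9, frames (8 6)
8 -> hit
5 -> miss, evict 8, frames (6 5)
3 -> miss, evict 6, frames (5 3)
9 -> miss, evict 5, frames (3 9)
Page faults: 13.

13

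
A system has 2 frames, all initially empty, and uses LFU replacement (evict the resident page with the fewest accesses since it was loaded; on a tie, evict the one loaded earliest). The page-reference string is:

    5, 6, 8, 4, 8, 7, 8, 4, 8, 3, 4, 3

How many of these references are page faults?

5: fault, frames (5)
6: fault, frames (5 6)
8: fault, evict 5, frames (6 8)
4: fault, evict 6, frames (8 4)
8: hit
7: fault, evict 4, frames (8 7)
8: hit
4: fault, evict 7, frames (8 4)
8: hit
3: fault, evict 4, frames (8 3)
4: fault, evict 3, frames (8 4)
3: fault, evict 4, frames (8 3)
Page faults: 9.

9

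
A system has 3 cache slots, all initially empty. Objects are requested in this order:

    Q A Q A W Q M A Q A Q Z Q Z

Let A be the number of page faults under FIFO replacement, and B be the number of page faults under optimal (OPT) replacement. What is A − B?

2

Under FIFO: F F . . F . F . F F . F . . → 7 faults.
Under OPT: F F . . F . F . . . . F . . → 5 faults.
A − B = 7 − 5 = 2.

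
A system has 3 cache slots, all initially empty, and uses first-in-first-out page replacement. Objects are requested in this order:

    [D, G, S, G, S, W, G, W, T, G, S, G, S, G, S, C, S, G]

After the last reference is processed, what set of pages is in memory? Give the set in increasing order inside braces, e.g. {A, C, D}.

{C, G, S}

D → miss, frames [D]
G → miss, frames [D, G]
S → miss, frames [D, G, S]
G → hit
S → hit
W → miss, evict D, frames [G, S, W]
G → hit
W → hit
T → miss, evict G, frames [S, W, T]
G → miss, evict S, frames [W, T, G]
S → miss, evict W, frames [T, G, S]
G → hit
S → hit
G → hit
S → hit
C → miss, evict T, frames [G, S, C]
S → hit
G → hit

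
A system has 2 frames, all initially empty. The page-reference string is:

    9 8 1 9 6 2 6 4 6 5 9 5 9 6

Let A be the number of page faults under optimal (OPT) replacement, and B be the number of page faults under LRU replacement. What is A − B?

-1

Under OPT: F F F . F F . F . F F . . F → 9 faults.
Under LRU: F F F F F F . F . F F . . F → 10 faults.
A − B = 9 − 10 = -1.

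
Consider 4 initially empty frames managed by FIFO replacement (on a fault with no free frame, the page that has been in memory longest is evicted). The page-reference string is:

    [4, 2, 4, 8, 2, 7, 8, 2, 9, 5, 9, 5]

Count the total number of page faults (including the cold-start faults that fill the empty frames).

4: fault, frames [4]
2: fault, frames [4, 2]
4: hit
8: fault, frames [4, 2, 8]
2: hit
7: fault, frames [4, 2, 8, 7]
8: hit
2: hit
9: fault, evict 4, frames [2, 8, 7, 9]
5: fault, evict 2, frames [8, 7, 9, 5]
9: hit
5: hit
Page faults: 6.

6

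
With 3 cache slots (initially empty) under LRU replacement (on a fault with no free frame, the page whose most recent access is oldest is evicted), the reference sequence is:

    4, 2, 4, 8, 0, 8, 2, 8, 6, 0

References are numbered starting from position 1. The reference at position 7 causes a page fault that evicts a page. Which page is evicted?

pos 1: 4: fault, frames [4]
pos 2: 2: fault, frames [4, 2]
pos 3: 4: hit
pos 4: 8: fault, frames [2, 4, 8]
pos 5: 0: fault, evict 2, frames [4, 8, 0]
pos 6: 8: hit
pos 7: 2: fault, evict 4, frames [0, 8, 2]
At position 7, page 4 is evicted.

4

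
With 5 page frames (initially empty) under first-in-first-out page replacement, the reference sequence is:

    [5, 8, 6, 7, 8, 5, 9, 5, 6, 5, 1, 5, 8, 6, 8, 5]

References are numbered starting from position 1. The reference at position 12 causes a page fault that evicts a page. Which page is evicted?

8

pos 1: 5 → fault, frames (5)
pos 2: 8 → fault, frames (5 8)
pos 3: 6 → fault, frames (5 8 6)
pos 4: 7 → fault, frames (5 8 6 7)
pos 5: 8 → hit
pos 6: 5 → hit
pos 7: 9 → fault, frames (5 8 6 7 9)
pos 8: 5 → hit
pos 9: 6 → hit
pos 10: 5 → hit
pos 11: 1 → fault, evict 5, frames (8 6 7 9 1)
pos 12: 5 → fault, evict 8, frames (6 7 9 1 5)
At position 12, page 8 is evicted.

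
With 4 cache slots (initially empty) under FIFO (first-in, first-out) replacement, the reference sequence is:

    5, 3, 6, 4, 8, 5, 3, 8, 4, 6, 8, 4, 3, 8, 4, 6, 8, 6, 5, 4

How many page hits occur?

5: miss, frames [5]
3: miss, frames [5, 3]
6: miss, frames [5, 3, 6]
4: miss, frames [5, 3, 6, 4]
8: miss, evict 5, frames [3, 6, 4, 8]
5: miss, evict 3, frames [6, 4, 8, 5]
3: miss, evict 6, frames [4, 8, 5, 3]
8: hit
4: hit
6: miss, evict 4, frames [8, 5, 3, 6]
8: hit
4: miss, evict 8, frames [5, 3, 6, 4]
3: hit
8: miss, evict 5, frames [3, 6, 4, 8]
4: hit
6: hit
8: hit
6: hit
5: miss, evict 3, frames [6, 4, 8, 5]
4: hit
Hits: 9.

9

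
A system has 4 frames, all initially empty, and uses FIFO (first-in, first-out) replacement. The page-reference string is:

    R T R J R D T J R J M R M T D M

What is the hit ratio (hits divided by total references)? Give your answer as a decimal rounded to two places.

0.56

R -> fault, frames {R}
T -> fault, frames {R,T}
R -> hit
J -> fault, frames {R,T,J}
R -> hit
D -> fault, frames {R,T,J,D}
T -> hit
J -> hit
R -> hit
J -> hit
M -> fault, evict R, frames {T,J,D,M}
R -> fault, evict T, frames {J,D,M,R}
M -> hit
T -> fault, evict J, frames {D,M,R,T}
D -> hit
M -> hit
Hits: 9 of 16 references → 9/16 = 0.5625.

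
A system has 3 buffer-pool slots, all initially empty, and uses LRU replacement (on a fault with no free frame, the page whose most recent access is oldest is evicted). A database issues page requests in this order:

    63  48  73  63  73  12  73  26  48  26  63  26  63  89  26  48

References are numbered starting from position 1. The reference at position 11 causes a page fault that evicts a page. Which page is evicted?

pos 1: 63 → fault, frames (63)
pos 2: 48 → fault, frames (63 48)
pos 3: 73 → fault, frames (63 48 73)
pos 4: 63 → hit
pos 5: 73 → hit
pos 6: 12 → fault, evict 48, frames (63 73 12)
pos 7: 73 → hit
pos 8: 26 → fault, evict 63, frames (12 73 26)
pos 9: 48 → fault, evict 12, frames (73 26 48)
pos 10: 26 → hit
pos 11: 63 → fault, evict 73, frames (48 26 63)
At position 11, page 73 is evicted.

73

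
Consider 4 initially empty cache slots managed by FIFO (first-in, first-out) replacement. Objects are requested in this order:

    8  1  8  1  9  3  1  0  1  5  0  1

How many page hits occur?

8: miss, frames {8}
1: miss, frames {8,1}
8: hit
1: hit
9: miss, frames {8,1,9}
3: miss, frames {8,1,9,3}
1: hit
0: miss, evict 8, frames {1,9,3,0}
1: hit
5: miss, evict 1, frames {9,3,0,5}
0: hit
1: miss, evict 9, frames {3,0,5,1}
Hits: 5.

5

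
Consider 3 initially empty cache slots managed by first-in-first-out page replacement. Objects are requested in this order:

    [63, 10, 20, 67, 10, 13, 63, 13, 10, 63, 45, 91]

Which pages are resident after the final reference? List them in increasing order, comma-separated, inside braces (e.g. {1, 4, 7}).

63: fault, frames [63]
10: fault, frames [63, 10]
20: fault, frames [63, 10, 20]
67: fault, evict 63, frames [10, 20, 67]
10: hit
13: fault, evict 10, frames [20, 67, 13]
63: fault, evict 20, frames [67, 13, 63]
13: hit
10: fault, evict 67, frames [13, 63, 10]
63: hit
45: fault, evict 13, frames [63, 10, 45]
91: fault, evict 63, frames [10, 45, 91]

{10, 45, 91}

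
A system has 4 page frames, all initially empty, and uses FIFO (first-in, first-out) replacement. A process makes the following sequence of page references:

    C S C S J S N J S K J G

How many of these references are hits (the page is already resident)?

C → miss, frames {C}
S → miss, frames {C,S}
C → hit
S → hit
J → miss, frames {C,S,J}
S → hit
N → miss, frames {C,S,J,N}
J → hit
S → hit
K → miss, evict C, frames {S,J,N,K}
J → hit
G → miss, evict S, frames {J,N,K,G}
Hits: 6.

6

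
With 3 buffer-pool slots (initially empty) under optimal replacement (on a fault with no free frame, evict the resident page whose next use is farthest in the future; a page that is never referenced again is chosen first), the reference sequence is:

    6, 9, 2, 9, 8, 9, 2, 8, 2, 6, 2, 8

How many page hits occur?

7

6: fault, frames {6}
9: fault, frames {6,9}
2: fault, frames {6,9,2}
9: hit
8: fault, evict 6, frames {9,2,8}
9: hit
2: hit
8: hit
2: hit
6: fault, evict 9, frames {2,8,6}
2: hit
8: hit
Hits: 7.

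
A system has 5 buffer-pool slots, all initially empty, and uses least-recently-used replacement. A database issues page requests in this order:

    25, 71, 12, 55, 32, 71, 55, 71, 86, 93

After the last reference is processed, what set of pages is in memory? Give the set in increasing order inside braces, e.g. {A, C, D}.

{32, 55, 71, 86, 93}

25 → miss, frames {25}
71 → miss, frames {25,71}
12 → miss, frames {25,71,12}
55 → miss, frames {25,71,12,55}
32 → miss, frames {25,71,12,55,32}
71 → hit
55 → hit
71 → hit
86 → miss, evict 25, frames {12,32,55,71,86}
93 → miss, evict 12, frames {32,55,71,86,93}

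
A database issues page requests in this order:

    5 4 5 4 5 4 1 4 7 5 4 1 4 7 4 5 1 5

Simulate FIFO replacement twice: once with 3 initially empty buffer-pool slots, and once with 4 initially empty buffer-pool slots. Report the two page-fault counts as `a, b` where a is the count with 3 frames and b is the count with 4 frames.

9, 4

3 frames: F F . . . . F . F F F F . F . F . . → 9 faults.
4 frames: F F . . . . F . F . . . . . . . . . → 4 faults.
4 < 9: adding a frame reduced faults, as is typical.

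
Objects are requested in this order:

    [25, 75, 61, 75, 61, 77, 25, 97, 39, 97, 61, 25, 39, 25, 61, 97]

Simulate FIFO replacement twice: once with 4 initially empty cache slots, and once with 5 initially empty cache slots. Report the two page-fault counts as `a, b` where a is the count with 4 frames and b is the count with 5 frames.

4 frames: F F F . . F . F F . . F . . F . → 8 faults.
5 frames: F F F . . F . F F . . F . . . . → 7 faults.
7 < 8: adding a frame reduced faults, as is typical.

8, 7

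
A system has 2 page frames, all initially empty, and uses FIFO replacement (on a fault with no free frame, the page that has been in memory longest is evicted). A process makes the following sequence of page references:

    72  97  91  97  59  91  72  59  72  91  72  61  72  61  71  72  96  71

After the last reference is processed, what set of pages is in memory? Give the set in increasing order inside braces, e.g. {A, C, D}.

72 → miss, frames [72]
97 → miss, frames [72, 97]
91 → miss, evict 72, frames [97, 91]
97 → hit
59 → miss, evict 97, frames [91, 59]
91 → hit
72 → miss, evict 91, frames [59, 72]
59 → hit
72 → hit
91 → miss, evict 59, frames [72, 91]
72 → hit
61 → miss, evict 72, frames [91, 61]
72 → miss, evict 91, frames [61, 72]
61 → hit
71 → miss, evict 61, frames [72, 71]
72 → hit
96 → miss, evict 72, frames [71, 96]
71 → hit

{71, 96}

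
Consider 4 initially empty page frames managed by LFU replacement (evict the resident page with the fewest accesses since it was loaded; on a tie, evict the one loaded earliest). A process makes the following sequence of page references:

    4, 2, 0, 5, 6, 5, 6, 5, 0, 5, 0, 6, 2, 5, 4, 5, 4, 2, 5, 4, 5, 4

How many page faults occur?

4: fault, frames {4}
2: fault, frames {4,2}
0: fault, frames {4,2,0}
5: fault, frames {4,2,0,5}
6: fault, evict 4, frames {2,0,5,6}
5: hit
6: hit
5: hit
0: hit
5: hit
0: hit
6: hit
2: hit
5: hit
4: fault, evict 2, frames {0,5,6,4}
5: hit
4: hit
2: fault, evict 4, frames {0,5,6,2}
5: hit
4: fault, evict 2, frames {0,5,6,4}
5: hit
4: hit
Page faults: 8.

8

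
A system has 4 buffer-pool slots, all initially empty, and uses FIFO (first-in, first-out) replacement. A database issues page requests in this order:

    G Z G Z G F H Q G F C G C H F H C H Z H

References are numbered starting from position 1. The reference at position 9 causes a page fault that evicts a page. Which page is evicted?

pos 1: G → fault, frames [G]
pos 2: Z → fault, frames [G, Z]
pos 3: G → hit
pos 4: Z → hit
pos 5: G → hit
pos 6: F → fault, frames [G, Z, F]
pos 7: H → fault, frames [G, Z, F, H]
pos 8: Q → fault, evict G, frames [Z, F, H, Q]
pos 9: G → fault, evict Z, frames [F, H, Q, G]
At position 9, page Z is evicted.

Z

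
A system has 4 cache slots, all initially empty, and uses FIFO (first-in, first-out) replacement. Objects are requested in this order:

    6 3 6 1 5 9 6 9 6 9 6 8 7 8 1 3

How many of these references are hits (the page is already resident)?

6

6 -> fault, frames [6]
3 -> fault, frames [6, 3]
6 -> hit
1 -> fault, frames [6, 3, 1]
5 -> fault, frames [6, 3, 1, 5]
9 -> fault, evict 6, frames [3, 1, 5, 9]
6 -> fault, evict 3, frames [1, 5, 9, 6]
9 -> hit
6 -> hit
9 -> hit
6 -> hit
8 -> fault, evict 1, frames [5, 9, 6, 8]
7 -> fault, evict 5, frames [9, 6, 8, 7]
8 -> hit
1 -> fault, evict 9, frames [6, 8, 7, 1]
3 -> fault, evict 6, frames [8, 7, 1, 3]
Hits: 6.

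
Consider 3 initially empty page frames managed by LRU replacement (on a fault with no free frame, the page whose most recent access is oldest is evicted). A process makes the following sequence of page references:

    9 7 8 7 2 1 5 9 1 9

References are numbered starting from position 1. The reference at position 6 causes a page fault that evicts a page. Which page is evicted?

pos 1: 9: fault, frames {9}
pos 2: 7: fault, frames {9,7}
pos 3: 8: fault, frames {9,7,8}
pos 4: 7: hit
pos 5: 2: fault, evict 9, frames {8,7,2}
pos 6: 1: fault, evict 8, frames {7,2,1}
At position 6, page 8 is evicted.

8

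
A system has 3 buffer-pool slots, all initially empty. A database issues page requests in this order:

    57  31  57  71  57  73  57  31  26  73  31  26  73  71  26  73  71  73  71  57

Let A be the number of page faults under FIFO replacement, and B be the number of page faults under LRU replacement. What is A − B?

1

Under FIFO: F F . F . F F F F F . . . F . . . . . F → 10 faults.
Under LRU: F F . F . F . F F F . . . F . . . . . F → 9 faults.
A − B = 10 − 9 = 1.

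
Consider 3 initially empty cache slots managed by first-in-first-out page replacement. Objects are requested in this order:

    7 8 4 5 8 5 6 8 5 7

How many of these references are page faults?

7 → fault, frames [7]
8 → fault, frames [7, 8]
4 → fault, frames [7, 8, 4]
5 → fault, evict 7, frames [8, 4, 5]
8 → hit
5 → hit
6 → fault, evict 8, frames [4, 5, 6]
8 → fault, evict 4, frames [5, 6, 8]
5 → hit
7 → fault, evict 5, frames [6, 8, 7]
Page faults: 7.

7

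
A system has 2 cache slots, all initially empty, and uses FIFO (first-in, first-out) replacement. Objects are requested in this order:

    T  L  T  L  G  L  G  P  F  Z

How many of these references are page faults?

6

T: miss, frames [T]
L: miss, frames [T, L]
T: hit
L: hit
G: miss, evict T, frames [L, G]
L: hit
G: hit
P: miss, evict L, frames [G, P]
F: miss, evict G, frames [P, F]
Z: miss, evict P, frames [F, Z]
Page faults: 6.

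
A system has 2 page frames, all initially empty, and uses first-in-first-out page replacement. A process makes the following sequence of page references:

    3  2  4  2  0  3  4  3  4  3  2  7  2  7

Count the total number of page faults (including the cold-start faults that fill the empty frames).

8

3 → fault, frames {3}
2 → fault, frames {3,2}
4 → fault, evict 3, frames {2,4}
2 → hit
0 → fault, evict 2, frames {4,0}
3 → fault, evict 4, frames {0,3}
4 → fault, evict 0, frames {3,4}
3 → hit
4 → hit
3 → hit
2 → fault, evict 3, frames {4,2}
7 → fault, evict 4, frames {2,7}
2 → hit
7 → hit
Page faults: 8.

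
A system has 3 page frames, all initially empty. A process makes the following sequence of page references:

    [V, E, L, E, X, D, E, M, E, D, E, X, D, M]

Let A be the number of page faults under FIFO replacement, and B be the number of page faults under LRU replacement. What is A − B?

1

Under FIFO: F F F . F F F F . . . F F . → 9 faults.
Under LRU: F F F . F F . F . . . F . F → 8 faults.
A − B = 9 − 8 = 1.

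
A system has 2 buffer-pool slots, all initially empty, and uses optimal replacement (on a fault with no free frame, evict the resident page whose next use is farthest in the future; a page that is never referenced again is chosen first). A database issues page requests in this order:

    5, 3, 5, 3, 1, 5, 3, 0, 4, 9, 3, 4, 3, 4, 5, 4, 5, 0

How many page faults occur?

5: fault, frames [5]
3: fault, frames [5, 3]
5: hit
3: hit
1: fault, evict 3, frames [5, 1]
5: hit
3: fault, evict 1, frames [5, 3]
0: fault, evict 5, frames [3, 0]
4: fault, evict 0, frames [3, 4]
9: fault, evict 4, frames [3, 9]
3: hit
4: fault, evict 9, frames [3, 4]
3: hit
4: hit
5: fault, evict 3, frames [4, 5]
4: hit
5: hit
0: fault, evict 5, frames [4, 0]
Page faults: 10.

10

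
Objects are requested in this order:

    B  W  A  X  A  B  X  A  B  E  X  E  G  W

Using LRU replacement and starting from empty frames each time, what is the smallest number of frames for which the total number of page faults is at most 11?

3

f=1: 14 faults
f=2: 12 faults
f=3: 9 faults
f=4: 7 faults
f=5: 7 faults
f=6: 6 faults
Smallest f with faults ≤ 11 is 3.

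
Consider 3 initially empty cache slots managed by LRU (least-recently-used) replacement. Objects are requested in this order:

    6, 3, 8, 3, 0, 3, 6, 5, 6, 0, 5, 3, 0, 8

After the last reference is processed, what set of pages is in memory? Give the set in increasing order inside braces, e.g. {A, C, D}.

{0, 3, 8}

6: fault, frames [6]
3: fault, frames [6, 3]
8: fault, frames [6, 3, 8]
3: hit
0: fault, evict 6, frames [8, 3, 0]
3: hit
6: fault, evict 8, frames [0, 3, 6]
5: fault, evict 0, frames [3, 6, 5]
6: hit
0: fault, evict 3, frames [5, 6, 0]
5: hit
3: fault, evict 6, frames [0, 5, 3]
0: hit
8: fault, evict 5, frames [3, 0, 8]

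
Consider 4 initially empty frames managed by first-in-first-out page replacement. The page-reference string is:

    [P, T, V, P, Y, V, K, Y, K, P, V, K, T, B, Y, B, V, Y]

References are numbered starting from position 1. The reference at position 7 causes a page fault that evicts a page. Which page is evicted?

P

pos 1: P -> fault, frames (P)
pos 2: T -> fault, frames (P T)
pos 3: V -> fault, frames (P T V)
pos 4: P -> hit
pos 5: Y -> fault, frames (P T V Y)
pos 6: V -> hit
pos 7: K -> fault, evict P, frames (T V Y K)
At position 7, page P is evicted.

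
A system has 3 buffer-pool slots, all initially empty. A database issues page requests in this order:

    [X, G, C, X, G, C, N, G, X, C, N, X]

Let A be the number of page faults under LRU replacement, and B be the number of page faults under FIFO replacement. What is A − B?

Under LRU: F F F . . . F . F F F . → 7 faults.
Under FIFO: F F F . . . F . F . . . → 5 faults.
A − B = 7 − 5 = 2.

2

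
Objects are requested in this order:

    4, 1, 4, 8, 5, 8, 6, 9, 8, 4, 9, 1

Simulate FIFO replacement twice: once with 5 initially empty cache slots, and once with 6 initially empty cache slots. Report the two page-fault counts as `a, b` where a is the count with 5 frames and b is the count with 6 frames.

5 frames: F F . F F . F F . F . F → 8 faults.
6 frames: F F . F F . F F . . . . → 6 faults.
6 < 8: adding a frame reduced faults, as is typical.

8, 6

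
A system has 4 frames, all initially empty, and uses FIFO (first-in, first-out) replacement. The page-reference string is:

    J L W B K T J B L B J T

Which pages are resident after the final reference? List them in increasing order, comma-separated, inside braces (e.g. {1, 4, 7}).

J -> fault, frames {J}
L -> fault, frames {J,L}
W -> fault, frames {J,L,W}
B -> fault, frames {J,L,W,B}
K -> fault, evict J, frames {L,W,B,K}
T -> fault, evict L, frames {W,B,K,T}
J -> fault, evict W, frames {B,K,T,J}
B -> hit
L -> fault, evict B, frames {K,T,J,L}
B -> fault, evict K, frames {T,J,L,B}
J -> hit
T -> hit

{B, J, L, T}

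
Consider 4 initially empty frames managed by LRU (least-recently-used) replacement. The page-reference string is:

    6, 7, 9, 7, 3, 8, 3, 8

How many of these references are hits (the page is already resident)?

6 → miss, frames {6}
7 → miss, frames {6,7}
9 → miss, frames {6,7,9}
7 → hit
3 → miss, frames {6,9,7,3}
8 → miss, evict 6, frames {9,7,3,8}
3 → hit
8 → hit
Hits: 3.

3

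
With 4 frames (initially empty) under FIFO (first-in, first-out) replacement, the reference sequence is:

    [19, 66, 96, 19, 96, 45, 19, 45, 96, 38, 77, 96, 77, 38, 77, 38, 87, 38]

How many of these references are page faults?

19: miss, frames [19]
66: miss, frames [19, 66]
96: miss, frames [19, 66, 96]
19: hit
96: hit
45: miss, frames [19, 66, 96, 45]
19: hit
45: hit
96: hit
38: miss, evict 19, frames [66, 96, 45, 38]
77: miss, evict 66, frames [96, 45, 38, 77]
96: hit
77: hit
38: hit
77: hit
38: hit
87: miss, evict 96, frames [45, 38, 77, 87]
38: hit
Page faults: 7.

7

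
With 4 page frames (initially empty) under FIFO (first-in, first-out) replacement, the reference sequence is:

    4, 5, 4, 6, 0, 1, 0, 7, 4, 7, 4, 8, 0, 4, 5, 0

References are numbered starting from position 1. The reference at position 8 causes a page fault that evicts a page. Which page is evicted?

pos 1: 4 → fault, frames {4}
pos 2: 5 → fault, frames {4,5}
pos 3: 4 → hit
pos 4: 6 → fault, frames {4,5,6}
pos 5: 0 → fault, frames {4,5,6,0}
pos 6: 1 → fault, evict 4, frames {5,6,0,1}
pos 7: 0 → hit
pos 8: 7 → fault, evict 5, frames {6,0,1,7}
At position 8, page 5 is evicted.

5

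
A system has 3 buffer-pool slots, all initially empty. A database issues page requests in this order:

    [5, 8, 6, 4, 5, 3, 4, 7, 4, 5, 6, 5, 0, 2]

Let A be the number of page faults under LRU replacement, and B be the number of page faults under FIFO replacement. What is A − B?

Under LRU: F F F F F F . F . F F . F F → 11 faults.
Under FIFO: F F F F F F . F F F F . F F → 12 faults.
A − B = 11 − 12 = -1.

-1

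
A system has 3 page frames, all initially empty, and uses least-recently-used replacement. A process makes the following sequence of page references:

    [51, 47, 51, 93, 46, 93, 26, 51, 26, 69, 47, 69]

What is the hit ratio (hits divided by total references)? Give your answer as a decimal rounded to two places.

51: miss, frames {51}
47: miss, frames {51,47}
51: hit
93: miss, frames {47,51,93}
46: miss, evict 47, frames {51,93,46}
93: hit
26: miss, evict 51, frames {46,93,26}
51: miss, evict 46, frames {93,26,51}
26: hit
69: miss, evict 93, frames {51,26,69}
47: miss, evict 51, frames {26,69,47}
69: hit
Hits: 4 of 12 references → 4/12 = 0.3333.

0.33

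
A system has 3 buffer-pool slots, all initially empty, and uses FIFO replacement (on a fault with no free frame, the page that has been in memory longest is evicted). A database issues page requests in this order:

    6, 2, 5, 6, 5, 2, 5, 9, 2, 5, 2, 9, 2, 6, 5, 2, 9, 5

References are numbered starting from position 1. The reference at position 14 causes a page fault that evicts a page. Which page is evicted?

pos 1: 6: miss, frames {6}
pos 2: 2: miss, frames {6,2}
pos 3: 5: miss, frames {6,2,5}
pos 4: 6: hit
pos 5: 5: hit
pos 6: 2: hit
pos 7: 5: hit
pos 8: 9: miss, evict 6, frames {2,5,9}
pos 9: 2: hit
pos 10: 5: hit
pos 11: 2: hit
pos 12: 9: hit
pos 13: 2: hit
pos 14: 6: miss, evict 2, frames {5,9,6}
At position 14, page 2 is evicted.

2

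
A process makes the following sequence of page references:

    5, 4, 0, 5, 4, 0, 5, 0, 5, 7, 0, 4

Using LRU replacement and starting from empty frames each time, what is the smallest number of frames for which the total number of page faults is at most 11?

f=1: 12 faults
f=2: 10 faults
f=3: 5 faults
f=4: 4 faults
Smallest f with faults ≤ 11 is 2.

2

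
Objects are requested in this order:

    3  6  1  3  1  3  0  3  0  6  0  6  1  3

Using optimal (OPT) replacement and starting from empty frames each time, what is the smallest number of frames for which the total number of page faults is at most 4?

4

f=1: 14 faults
f=2: 7 faults
f=3: 5 faults
f=4: 4 faults
Smallest f with faults ≤ 4 is 4.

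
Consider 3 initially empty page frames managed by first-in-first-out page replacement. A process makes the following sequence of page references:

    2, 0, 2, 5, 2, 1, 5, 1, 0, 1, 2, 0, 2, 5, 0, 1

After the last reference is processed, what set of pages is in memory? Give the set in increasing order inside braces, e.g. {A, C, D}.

{0, 1, 5}

2 → miss, frames {2}
0 → miss, frames {2,0}
2 → hit
5 → miss, frames {2,0,5}
2 → hit
1 → miss, evict 2, frames {0,5,1}
5 → hit
1 → hit
0 → hit
1 → hit
2 → miss, evict 0, frames {5,1,2}
0 → miss, evict 5, frames {1,2,0}
2 → hit
5 → miss, evict 1, frames {2,0,5}
0 → hit
1 → miss, evict 2, frames {0,5,1}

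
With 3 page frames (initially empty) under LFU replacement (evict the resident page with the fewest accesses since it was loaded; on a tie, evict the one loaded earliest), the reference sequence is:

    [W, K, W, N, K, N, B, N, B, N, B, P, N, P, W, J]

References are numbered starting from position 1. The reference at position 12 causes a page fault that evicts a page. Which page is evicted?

K

pos 1: W: miss, frames [W]
pos 2: K: miss, frames [W, K]
pos 3: W: hit
pos 4: N: miss, frames [W, K, N]
pos 5: K: hit
pos 6: N: hit
pos 7: B: miss, evict W, frames [K, N, B]
pos 8: N: hit
pos 9: B: hit
pos 10: N: hit
pos 11: B: hit
pos 12: P: miss, evict K, frames [N, B, P]
At position 12, page K is evicted.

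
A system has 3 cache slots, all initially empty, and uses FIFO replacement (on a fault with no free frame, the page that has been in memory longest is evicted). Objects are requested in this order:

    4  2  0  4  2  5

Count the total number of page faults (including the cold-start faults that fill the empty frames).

4: fault, frames (4)
2: fault, frames (4 2)
0: fault, frames (4 2 0)
4: hit
2: hit
5: fault, evict 4, frames (2 0 5)
Page faults: 4.

4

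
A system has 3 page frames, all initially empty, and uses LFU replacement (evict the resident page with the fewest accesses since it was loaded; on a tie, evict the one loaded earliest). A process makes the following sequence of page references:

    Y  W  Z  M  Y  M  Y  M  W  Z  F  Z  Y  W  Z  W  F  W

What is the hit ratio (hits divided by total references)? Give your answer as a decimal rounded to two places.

Y → miss, frames {Y}
W → miss, frames {Y,W}
Z → miss, frames {Y,W,Z}
M → miss, evict Y, frames {W,Z,M}
Y → miss, evict W, frames {Z,M,Y}
M → hit
Y → hit
M → hit
W → miss, evict Z, frames {M,Y,W}
Z → miss, evict W, frames {M,Y,Z}
F → miss, evict Z, frames {M,Y,F}
Z → miss, evict F, frames {M,Y,Z}
Y → hit
W → miss, evict Z, frames {M,Y,W}
Z → miss, evict W, frames {M,Y,Z}
W → miss, evict Z, frames {M,Y,W}
F → miss, evict W, frames {M,Y,F}
W → miss, evict F, frames {M,Y,W}
Hits: 4 of 18 references → 4/18 = 0.2222.

0.22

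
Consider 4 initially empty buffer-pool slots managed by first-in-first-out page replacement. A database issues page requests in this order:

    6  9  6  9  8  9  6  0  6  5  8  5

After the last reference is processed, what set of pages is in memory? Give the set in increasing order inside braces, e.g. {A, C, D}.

6 -> miss, frames (6)
9 -> miss, frames (6 9)
6 -> hit
9 -> hit
8 -> miss, frames (6 9 8)
9 -> hit
6 -> hit
0 -> miss, frames (6 9 8 0)
6 -> hit
5 -> miss, evict 6, frames (9 8 0 5)
8 -> hit
5 -> hit

{0, 5, 8, 9}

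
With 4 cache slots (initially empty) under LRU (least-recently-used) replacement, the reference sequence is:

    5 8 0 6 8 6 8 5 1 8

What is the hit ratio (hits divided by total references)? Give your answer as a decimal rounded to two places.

5: fault, frames (5)
8: fault, frames (5 8)
0: fault, frames (5 8 0)
6: fault, frames (5 8 0 6)
8: hit
6: hit
8: hit
5: hit
1: fault, evict 0, frames (6 8 5 1)
8: hit
Hits: 5 of 10 references → 5/10 = 0.5000.

0.50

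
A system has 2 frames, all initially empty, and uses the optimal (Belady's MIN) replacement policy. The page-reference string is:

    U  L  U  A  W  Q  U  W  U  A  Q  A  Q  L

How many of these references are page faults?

U: fault, frames (U)
L: fault, frames (U L)
U: hit
A: fault, evict L, frames (U A)
W: fault, evict A, frames (U W)
Q: fault, evict W, frames (U Q)
U: hit
W: fault, evict Q, frames (U W)
U: hit
A: fault, evict W, frames (U A)
Q: fault, evict U, frames (A Q)
A: hit
Q: hit
L: fault, evict Q, frames (A L)
Page faults: 9.

9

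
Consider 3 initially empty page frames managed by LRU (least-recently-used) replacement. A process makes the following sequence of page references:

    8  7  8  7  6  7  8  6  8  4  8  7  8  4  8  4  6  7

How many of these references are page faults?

8 -> fault, frames (8)
7 -> fault, frames (8 7)
8 -> hit
7 -> hit
6 -> fault, frames (8 7 6)
7 -> hit
8 -> hit
6 -> hit
8 -> hit
4 -> fault, evict 7, frames (6 8 4)
8 -> hit
7 -> fault, evict 6, frames (4 8 7)
8 -> hit
4 -> hit
8 -> hit
4 -> hit
6 -> fault, evict 7, frames (8 4 6)
7 -> fault, evict 8, frames (4 6 7)
Page faults: 7.

7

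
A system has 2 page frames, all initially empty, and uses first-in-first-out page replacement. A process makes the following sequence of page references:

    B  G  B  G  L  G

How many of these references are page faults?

3

B → miss, frames (B)
G → miss, frames (B G)
B → hit
G → hit
L → miss, evict B, frames (G L)
G → hit
Page faults: 3.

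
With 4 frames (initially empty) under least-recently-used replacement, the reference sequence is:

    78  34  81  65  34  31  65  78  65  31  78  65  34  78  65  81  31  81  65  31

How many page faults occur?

8

78: miss, frames {78}
34: miss, frames {78,34}
81: miss, frames {78,34,81}
65: miss, frames {78,34,81,65}
34: hit
31: miss, evict 78, frames {81,65,34,31}
65: hit
78: miss, evict 81, frames {34,31,65,78}
65: hit
31: hit
78: hit
65: hit
34: hit
78: hit
65: hit
81: miss, evict 31, frames {34,78,65,81}
31: miss, evict 34, frames {78,65,81,31}
81: hit
65: hit
31: hit
Page faults: 8.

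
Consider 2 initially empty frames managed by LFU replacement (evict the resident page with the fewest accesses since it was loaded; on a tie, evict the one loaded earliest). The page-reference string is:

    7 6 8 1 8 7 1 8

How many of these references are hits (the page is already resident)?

2

7: miss, frames {7}
6: miss, frames {7,6}
8: miss, evict 7, frames {6,8}
1: miss, evict 6, frames {8,1}
8: hit
7: miss, evict 1, frames {8,7}
1: miss, evict 7, frames {8,1}
8: hit
Hits: 2.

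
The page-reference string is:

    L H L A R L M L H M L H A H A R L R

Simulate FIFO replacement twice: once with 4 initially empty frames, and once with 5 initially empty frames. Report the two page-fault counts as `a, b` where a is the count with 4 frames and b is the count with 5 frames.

9, 5

4 frames: F F . F F . F F F . . . F . . F . . → 9 faults.
5 frames: F F . F F . F . . . . . . . . . . . → 5 faults.
5 < 9: adding a frame reduced faults, as is typical.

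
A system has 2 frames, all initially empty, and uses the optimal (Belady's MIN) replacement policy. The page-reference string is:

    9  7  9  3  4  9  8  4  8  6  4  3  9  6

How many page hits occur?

9: fault, frames (9)
7: fault, frames (9 7)
9: hit
3: fault, evict 7, frames (9 3)
4: fault, evict 3, frames (9 4)
9: hit
8: fault, evict 9, frames (4 8)
4: hit
8: hit
6: fault, evict 8, frames (4 6)
4: hit
3: fault, evict 4, frames (6 3)
9: fault, evict 3, frames (6 9)
6: hit
Hits: 6.

6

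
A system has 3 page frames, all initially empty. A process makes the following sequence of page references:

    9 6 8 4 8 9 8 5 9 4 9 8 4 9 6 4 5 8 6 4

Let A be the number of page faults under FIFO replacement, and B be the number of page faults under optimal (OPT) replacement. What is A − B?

4

Under FIFO: F F F F . F . F . . . F F F F . F F . F → 13 faults.
Under OPT: F F F F . . . F . . . F . . F . F . . F → 9 faults.
A − B = 13 − 9 = 4.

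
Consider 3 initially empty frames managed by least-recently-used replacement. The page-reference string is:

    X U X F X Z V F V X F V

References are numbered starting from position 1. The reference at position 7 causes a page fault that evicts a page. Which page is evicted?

F

pos 1: X → fault, frames (X)
pos 2: U → fault, frames (X U)
pos 3: X → hit
pos 4: F → fault, frames (U X F)
pos 5: X → hit
pos 6: Z → fault, evict U, frames (F X Z)
pos 7: V → fault, evict F, frames (X Z V)
At position 7, page F is evicted.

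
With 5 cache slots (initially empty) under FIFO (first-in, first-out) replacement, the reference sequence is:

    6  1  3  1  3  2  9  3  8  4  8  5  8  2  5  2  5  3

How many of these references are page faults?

6 → miss, frames [6]
1 → miss, frames [6, 1]
3 → miss, frames [6, 1, 3]
1 → hit
3 → hit
2 → miss, frames [6, 1, 3, 2]
9 → miss, frames [6, 1, 3, 2, 9]
3 → hit
8 → miss, evict 6, frames [1, 3, 2, 9, 8]
4 → miss, evict 1, frames [3, 2, 9, 8, 4]
8 → hit
5 → miss, evict 3, frames [2, 9, 8, 4, 5]
8 → hit
2 → hit
5 → hit
2 → hit
5 → hit
3 → miss, evict 2, frames [9, 8, 4, 5, 3]
Page faults: 9.

9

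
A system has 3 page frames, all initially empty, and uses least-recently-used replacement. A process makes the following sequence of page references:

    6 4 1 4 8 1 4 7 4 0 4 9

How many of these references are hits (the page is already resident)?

5

6 -> miss, frames [6]
4 -> miss, frames [6, 4]
1 -> miss, frames [6, 4, 1]
4 -> hit
8 -> miss, evict 6, frames [1, 4, 8]
1 -> hit
4 -> hit
7 -> miss, evict 8, frames [1, 4, 7]
4 -> hit
0 -> miss, evict 1, frames [7, 4, 0]
4 -> hit
9 -> miss, evict 7, frames [0, 4, 9]
Hits: 5.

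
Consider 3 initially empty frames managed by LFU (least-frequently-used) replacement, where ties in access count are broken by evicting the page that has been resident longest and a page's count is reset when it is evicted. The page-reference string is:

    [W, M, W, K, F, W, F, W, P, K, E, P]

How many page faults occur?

8

W: miss, frames {W}
M: miss, frames {W,M}
W: hit
K: miss, frames {W,M,K}
F: miss, evict M, frames {W,K,F}
W: hit
F: hit
W: hit
P: miss, evict K, frames {W,F,P}
K: miss, evict P, frames {W,F,K}
E: miss, evict K, frames {W,F,E}
P: miss, evict E, frames {W,F,P}
Page faults: 8.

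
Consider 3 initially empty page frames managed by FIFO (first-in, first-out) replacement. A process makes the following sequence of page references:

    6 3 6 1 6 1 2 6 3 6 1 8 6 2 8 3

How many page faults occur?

11

6 -> miss, frames (6)
3 -> miss, frames (6 3)
6 -> hit
1 -> miss, frames (6 3 1)
6 -> hit
1 -> hit
2 -> miss, evict 6, frames (3 1 2)
6 -> miss, evict 3, frames (1 2 6)
3 -> miss, evict 1, frames (2 6 3)
6 -> hit
1 -> miss, evict 2, frames (6 3 1)
8 -> miss, evict 6, frames (3 1 8)
6 -> miss, evict 3, frames (1 8 6)
2 -> miss, evict 1, frames (8 6 2)
8 -> hit
3 -> miss, evict 8, frames (6 2 3)
Page faults: 11.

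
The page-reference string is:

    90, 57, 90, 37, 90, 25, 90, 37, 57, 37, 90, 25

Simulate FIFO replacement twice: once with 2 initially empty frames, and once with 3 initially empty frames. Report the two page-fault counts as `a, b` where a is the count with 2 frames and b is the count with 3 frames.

9, 8

2 frames: F F . F F F . F F . F F → 9 faults.
3 frames: F F . F . F F . F F . F → 8 faults.
8 < 9: adding a frame reduced faults, as is typical.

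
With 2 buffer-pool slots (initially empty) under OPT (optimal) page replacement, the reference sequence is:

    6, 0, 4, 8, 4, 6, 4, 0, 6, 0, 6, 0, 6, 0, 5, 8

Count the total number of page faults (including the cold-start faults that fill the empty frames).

6 -> miss, frames (6)
0 -> miss, frames (6 0)
4 -> miss, evict 0, frames (6 4)
8 -> miss, evict 6, frames (4 8)
4 -> hit
6 -> miss, evict 8, frames (4 6)
4 -> hit
0 -> miss, evict 4, frames (6 0)
6 -> hit
0 -> hit
6 -> hit
0 -> hit
6 -> hit
0 -> hit
5 -> miss, evict 0, frames (6 5)
8 -> miss, evict 5, frames (6 8)
Page faults: 8.

8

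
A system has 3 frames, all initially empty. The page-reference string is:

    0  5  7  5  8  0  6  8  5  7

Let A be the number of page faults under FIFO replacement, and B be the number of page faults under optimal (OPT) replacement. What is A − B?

Under FIFO: F F F . F F F . F F → 8 faults.
Under OPT: F F F . F . F . . F → 6 faults.
A − B = 8 − 6 = 2.

2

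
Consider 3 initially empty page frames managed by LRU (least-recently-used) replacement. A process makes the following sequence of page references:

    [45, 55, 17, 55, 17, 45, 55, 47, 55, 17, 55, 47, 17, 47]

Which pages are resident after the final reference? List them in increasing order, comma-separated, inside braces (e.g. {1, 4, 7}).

45 -> fault, frames {45}
55 -> fault, frames {45,55}
17 -> fault, frames {45,55,17}
55 -> hit
17 -> hit
45 -> hit
55 -> hit
47 -> fault, evict 17, frames {45,55,47}
55 -> hit
17 -> fault, evict 45, frames {47,55,17}
55 -> hit
47 -> hit
17 -> hit
47 -> hit

{17, 47, 55}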